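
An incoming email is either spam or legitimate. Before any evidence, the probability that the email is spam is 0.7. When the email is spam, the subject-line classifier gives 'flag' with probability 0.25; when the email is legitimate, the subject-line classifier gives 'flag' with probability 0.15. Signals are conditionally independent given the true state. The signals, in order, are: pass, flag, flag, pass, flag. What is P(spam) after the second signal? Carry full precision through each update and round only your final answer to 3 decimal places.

Apply Bayes' rule sequentially, carrying P(spam) forward.
After 'pass': P(spam) = 0.75·0.7000 / (0.75·0.7000 + 0.85·0.3000) ≈ 0.6731
After 'flag': P(spam) = 0.25·0.6731 / (0.25·0.6731 + 0.15·0.3269) ≈ 0.7743

0.774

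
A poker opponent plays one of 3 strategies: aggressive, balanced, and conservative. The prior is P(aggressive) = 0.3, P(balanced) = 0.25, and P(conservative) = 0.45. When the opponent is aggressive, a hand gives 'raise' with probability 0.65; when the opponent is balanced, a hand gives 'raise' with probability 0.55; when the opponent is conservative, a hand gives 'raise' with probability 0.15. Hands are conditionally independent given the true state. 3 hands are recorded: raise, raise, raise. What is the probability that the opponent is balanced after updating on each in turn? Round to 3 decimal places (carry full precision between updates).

0.331

After 'raise': normaliser = 0.65·0.3000 + 0.55·0.2500 + 0.15·0.4500; P(aggressive) ≈ 0.4875, P(balanced) ≈ 0.3438, P(conservative) ≈ 0.1688
After 'raise': normaliser = 0.65·0.4875 + 0.55·0.3438 + 0.15·0.1688; P(aggressive) ≈ 0.5965, P(balanced) ≈ 0.3559, P(conservative) ≈ 0.0476
After 'raise': normaliser = 0.65·0.5965 + 0.55·0.3559 + 0.15·0.0476; P(aggressive) ≈ 0.6565, P(balanced) ≈ 0.3314, P(conservative) ≈ 0.0121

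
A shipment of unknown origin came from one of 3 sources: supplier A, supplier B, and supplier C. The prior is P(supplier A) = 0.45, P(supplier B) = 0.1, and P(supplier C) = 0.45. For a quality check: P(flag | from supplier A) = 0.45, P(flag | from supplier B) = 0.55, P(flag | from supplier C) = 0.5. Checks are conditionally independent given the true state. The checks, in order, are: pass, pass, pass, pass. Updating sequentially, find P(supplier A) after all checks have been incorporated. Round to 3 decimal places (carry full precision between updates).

Each posterior becomes the prior for the next update.
After 'pass': normaliser = 0.55·0.4500 + 0.45·0.1000 + 0.5·0.4500; P(supplier A) ≈ 0.4783, P(supplier B) ≈ 0.0870, P(supplier C) ≈ 0.4348
After 'pass': normaliser = 0.55·0.4783 + 0.45·0.0870 + 0.5·0.4348; P(supplier A) ≈ 0.5063, P(supplier B) ≈ 0.0753, P(supplier C) ≈ 0.4184
After 'pass': normaliser = 0.55·0.5063 + 0.45·0.0753 + 0.5·0.4184; P(supplier A) ≈ 0.5339, P(supplier B) ≈ 0.0650, P(supplier C) ≈ 0.4011
After 'pass': normaliser = 0.55·0.5339 + 0.45·0.0650 + 0.5·0.4011; P(supplier A) ≈ 0.5610, P(supplier B) ≈ 0.0559, P(supplier C) ≈ 0.3832

0.561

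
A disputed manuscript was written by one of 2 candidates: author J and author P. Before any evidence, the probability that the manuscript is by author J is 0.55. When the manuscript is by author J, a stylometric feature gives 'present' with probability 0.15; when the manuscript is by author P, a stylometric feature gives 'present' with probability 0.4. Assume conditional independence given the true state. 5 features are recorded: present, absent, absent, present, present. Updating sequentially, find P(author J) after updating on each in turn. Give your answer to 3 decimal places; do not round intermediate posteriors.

After 'present': P(author J) = 0.15·0.5500 / (0.15·0.5500 + 0.4·0.4500) ≈ 0.3143
After 'absent': P(author J) = 0.85·0.3143 / (0.85·0.3143 + 0.6·0.6857) ≈ 0.3937
After 'absent': P(author J) = 0.85·0.3937 / (0.85·0.3937 + 0.6·0.6063) ≈ 0.4791
After 'present': P(author J) = 0.15·0.4791 / (0.15·0.4791 + 0.4·0.5209) ≈ 0.2565
After 'present': P(author J) = 0.15·0.2565 / (0.15·0.2565 + 0.4·0.7435) ≈ 0.1145

0.115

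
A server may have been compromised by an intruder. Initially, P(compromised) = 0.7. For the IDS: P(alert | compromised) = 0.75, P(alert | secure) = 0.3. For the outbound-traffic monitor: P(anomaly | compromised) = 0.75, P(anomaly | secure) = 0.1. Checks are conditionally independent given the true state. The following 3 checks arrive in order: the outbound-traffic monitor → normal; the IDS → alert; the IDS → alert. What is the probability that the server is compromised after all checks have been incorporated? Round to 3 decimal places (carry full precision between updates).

0.802

After the outbound-traffic monitor='normal': P(compromised) = 0.25·0.7000 / (0.25·0.7000 + 0.9·0.3000) ≈ 0.3933
After the IDS='alert': P(compromised) = 0.75·0.3933 / (0.75·0.3933 + 0.3·0.6067) ≈ 0.6184
After the IDS='alert': P(compromised) = 0.75·0.6184 / (0.75·0.6184 + 0.3·0.3816) ≈ 0.8020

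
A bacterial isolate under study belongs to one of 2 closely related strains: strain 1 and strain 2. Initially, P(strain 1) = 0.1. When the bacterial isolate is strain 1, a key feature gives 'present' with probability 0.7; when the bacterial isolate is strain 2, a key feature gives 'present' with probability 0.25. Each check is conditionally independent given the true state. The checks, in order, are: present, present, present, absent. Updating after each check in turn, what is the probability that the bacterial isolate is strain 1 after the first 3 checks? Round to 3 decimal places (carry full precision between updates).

Each posterior becomes the prior for the next update.
After 'present': P(strain 1) = 0.7·0.1000 / (0.7·0.1000 + 0.25·0.9000) ≈ 0.2373
After 'present': P(strain 1) = 0.7·0.2373 / (0.7·0.2373 + 0.25·0.7627) ≈ 0.4656
After 'present': P(strain 1) = 0.7·0.4656 / (0.7·0.4656 + 0.25·0.5344) ≈ 0.7092

0.709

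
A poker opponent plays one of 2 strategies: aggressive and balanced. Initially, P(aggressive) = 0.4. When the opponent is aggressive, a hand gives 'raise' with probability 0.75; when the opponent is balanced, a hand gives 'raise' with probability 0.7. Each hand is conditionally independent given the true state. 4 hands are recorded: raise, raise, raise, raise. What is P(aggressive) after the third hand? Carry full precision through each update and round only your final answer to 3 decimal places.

0.451

After 'raise': P(aggressive) = 0.75·0.4000 / (0.75·0.4000 + 0.7·0.6000) ≈ 0.4167
After 'raise': P(aggressive) = 0.75·0.4167 / (0.75·0.4167 + 0.7·0.5833) ≈ 0.4335
After 'raise': P(aggressive) = 0.75·0.4335 / (0.75·0.4335 + 0.7·0.5665) ≈ 0.4505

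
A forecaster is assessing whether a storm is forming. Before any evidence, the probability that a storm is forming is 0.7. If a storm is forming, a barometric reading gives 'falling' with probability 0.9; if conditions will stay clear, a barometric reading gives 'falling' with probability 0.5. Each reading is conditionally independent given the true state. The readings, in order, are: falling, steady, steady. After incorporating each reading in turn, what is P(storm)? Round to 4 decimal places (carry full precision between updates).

After 'falling': P(storm) = 0.9·0.7000 / (0.9·0.7000 + 0.5·0.3000) ≈ 0.8077
After 'steady': P(storm) = 0.1·0.8077 / (0.1·0.8077 + 0.5·0.1923) ≈ 0.4565
After 'steady': P(storm) = 0.1·0.4565 / (0.1·0.4565 + 0.5·0.5435) ≈ 0.1438

0.1438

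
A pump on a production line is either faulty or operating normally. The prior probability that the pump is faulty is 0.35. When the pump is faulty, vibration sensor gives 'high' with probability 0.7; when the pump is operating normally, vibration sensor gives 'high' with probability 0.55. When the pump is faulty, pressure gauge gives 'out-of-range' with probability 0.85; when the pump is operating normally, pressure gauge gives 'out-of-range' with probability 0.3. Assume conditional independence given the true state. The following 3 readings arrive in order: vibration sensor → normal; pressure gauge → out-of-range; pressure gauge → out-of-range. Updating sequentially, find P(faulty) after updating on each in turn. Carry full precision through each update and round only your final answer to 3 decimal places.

0.742

After vibration sensor='normal': P(faulty) = 0.3·0.3500 / (0.3·0.3500 + 0.45·0.6500) ≈ 0.2642
After pressure gauge='out-of-range': P(faulty) = 0.85·0.2642 / (0.85·0.2642 + 0.3·0.7358) ≈ 0.5042
After pressure gauge='out-of-range': P(faulty) = 0.85·0.5042 / (0.85·0.5042 + 0.3·0.4958) ≈ 0.7424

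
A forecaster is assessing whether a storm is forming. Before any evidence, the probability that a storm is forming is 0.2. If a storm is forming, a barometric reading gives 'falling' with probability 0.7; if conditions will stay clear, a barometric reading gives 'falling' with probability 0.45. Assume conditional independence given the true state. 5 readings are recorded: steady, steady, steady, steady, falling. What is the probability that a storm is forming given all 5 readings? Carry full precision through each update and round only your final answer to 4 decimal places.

0.0333

After 'steady': P(storm) = 0.3·0.2000 / (0.3·0.2000 + 0.55·0.8000) ≈ 0.1200
After 'steady': P(storm) = 0.3·0.1200 / (0.3·0.1200 + 0.55·0.8800) ≈ 0.0692
After 'steady': P(storm) = 0.3·0.0692 / (0.3·0.0692 + 0.55·0.9308) ≈ 0.0390
After 'steady': P(storm) = 0.3·0.0390 / (0.3·0.0390 + 0.55·0.9610) ≈ 0.0217
After 'falling': P(storm) = 0.7·0.0217 / (0.7·0.0217 + 0.45·0.9783) ≈ 0.0333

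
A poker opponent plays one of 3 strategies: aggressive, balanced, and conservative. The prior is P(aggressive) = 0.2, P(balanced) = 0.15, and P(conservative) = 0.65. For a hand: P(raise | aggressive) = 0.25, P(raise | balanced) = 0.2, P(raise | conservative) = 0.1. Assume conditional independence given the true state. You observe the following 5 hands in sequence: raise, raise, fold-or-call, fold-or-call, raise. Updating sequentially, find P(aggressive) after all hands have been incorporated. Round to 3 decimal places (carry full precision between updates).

After 'raise': normaliser = 0.25·0.2000 + 0.2·0.1500 + 0.1·0.6500; P(aggressive) ≈ 0.3448, P(balanced) ≈ 0.2069, P(conservative) ≈ 0.4483
After 'raise': normaliser = 0.25·0.3448 + 0.2·0.2069 + 0.1·0.4483; P(aggressive) ≈ 0.5000, P(balanced) ≈ 0.2400, P(conservative) ≈ 0.2600
After 'fold-or-call': normaliser = 0.75·0.5000 + 0.8·0.2400 + 0.9·0.2600; P(aggressive) ≈ 0.4682, P(balanced) ≈ 0.2397, P(conservative) ≈ 0.2921
After 'fold-or-call': normaliser = 0.75·0.4682 + 0.8·0.2397 + 0.9·0.2921; P(aggressive) ≈ 0.4357, P(balanced) ≈ 0.2380, P(conservative) ≈ 0.3263
After 'raise': normaliser = 0.25·0.4357 + 0.2·0.2380 + 0.1·0.3263; P(aggressive) ≈ 0.5759, P(balanced) ≈ 0.2516, P(conservative) ≈ 0.1725

0.576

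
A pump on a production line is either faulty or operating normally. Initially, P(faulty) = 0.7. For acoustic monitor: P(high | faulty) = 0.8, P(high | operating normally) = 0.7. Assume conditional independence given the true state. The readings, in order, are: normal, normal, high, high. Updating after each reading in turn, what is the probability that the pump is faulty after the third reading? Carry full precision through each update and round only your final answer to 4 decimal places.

After 'normal': P(faulty) = 0.2·0.7000 / (0.2·0.7000 + 0.3·0.3000) ≈ 0.6087
After 'normal': P(faulty) = 0.2·0.6087 / (0.2·0.6087 + 0.3·0.3913) ≈ 0.5091
After 'high': P(faulty) = 0.8·0.5091 / (0.8·0.5091 + 0.7·0.4909) ≈ 0.5424

0.5424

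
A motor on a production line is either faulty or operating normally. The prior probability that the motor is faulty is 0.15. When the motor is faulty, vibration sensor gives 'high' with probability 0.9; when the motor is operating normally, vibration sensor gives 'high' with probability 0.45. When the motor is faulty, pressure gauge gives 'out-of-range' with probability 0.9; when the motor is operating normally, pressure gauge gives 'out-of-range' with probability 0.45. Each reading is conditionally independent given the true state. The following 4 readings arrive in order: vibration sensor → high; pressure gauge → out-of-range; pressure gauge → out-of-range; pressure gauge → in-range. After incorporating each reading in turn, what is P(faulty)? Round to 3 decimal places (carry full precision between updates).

0.204

Each posterior becomes the prior for the next update.
After vibration sensor='high': P(faulty) = 0.9·0.1500 / (0.9·0.1500 + 0.45·0.8500) ≈ 0.2609
After pressure gauge='out-of-range': P(faulty) = 0.9·0.2609 / (0.9·0.2609 + 0.45·0.7391) ≈ 0.4138
After pressure gauge='out-of-range': P(faulty) = 0.9·0.4138 / (0.9·0.4138 + 0.45·0.5862) ≈ 0.5854
After pressure gauge='in-range': P(faulty) = 0.1·0.5854 / (0.1·0.5854 + 0.55·0.4146) ≈ 0.2043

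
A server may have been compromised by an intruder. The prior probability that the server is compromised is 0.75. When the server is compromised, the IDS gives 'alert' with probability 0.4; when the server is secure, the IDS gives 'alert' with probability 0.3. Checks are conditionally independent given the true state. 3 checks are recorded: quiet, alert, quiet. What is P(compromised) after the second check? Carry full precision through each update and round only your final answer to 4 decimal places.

After 'quiet': P(compromised) = 0.6·0.7500 / (0.6·0.7500 + 0.7·0.2500) ≈ 0.7200
After 'alert': P(compromised) = 0.4·0.7200 / (0.4·0.7200 + 0.3·0.2800) ≈ 0.7742

0.7742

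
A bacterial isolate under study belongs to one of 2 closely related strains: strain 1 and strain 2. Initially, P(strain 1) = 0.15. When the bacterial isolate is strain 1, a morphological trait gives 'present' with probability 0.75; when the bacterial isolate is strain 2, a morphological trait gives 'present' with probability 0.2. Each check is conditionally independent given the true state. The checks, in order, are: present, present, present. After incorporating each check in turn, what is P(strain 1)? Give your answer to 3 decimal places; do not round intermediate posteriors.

After 'present': P(strain 1) = 0.75·0.1500 / (0.75·0.1500 + 0.2·0.8500) ≈ 0.3982
After 'present': P(strain 1) = 0.75·0.3982 / (0.75·0.3982 + 0.2·0.6018) ≈ 0.7128
After 'present': P(strain 1) = 0.75·0.7128 / (0.75·0.7128 + 0.2·0.2872) ≈ 0.9030

0.903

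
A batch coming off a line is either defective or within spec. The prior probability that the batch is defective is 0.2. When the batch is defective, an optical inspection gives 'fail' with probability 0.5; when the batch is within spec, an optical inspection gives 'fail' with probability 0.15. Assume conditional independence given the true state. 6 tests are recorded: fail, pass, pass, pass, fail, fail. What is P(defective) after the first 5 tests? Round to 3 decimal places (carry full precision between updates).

After 'fail': P(defective) = 0.5·0.2000 / (0.5·0.2000 + 0.15·0.8000) ≈ 0.4545
After 'pass': P(defective) = 0.5·0.4545 / (0.5·0.4545 + 0.85·0.5455) ≈ 0.3289
After 'pass': P(defective) = 0.5·0.3289 / (0.5·0.3289 + 0.85·0.6711) ≈ 0.2238
After 'pass': P(defective) = 0.5·0.2238 / (0.5·0.2238 + 0.85·0.7762) ≈ 0.1450
After 'fail': P(defective) = 0.5·0.1450 / (0.5·0.1450 + 0.15·0.8550) ≈ 0.3612

0.361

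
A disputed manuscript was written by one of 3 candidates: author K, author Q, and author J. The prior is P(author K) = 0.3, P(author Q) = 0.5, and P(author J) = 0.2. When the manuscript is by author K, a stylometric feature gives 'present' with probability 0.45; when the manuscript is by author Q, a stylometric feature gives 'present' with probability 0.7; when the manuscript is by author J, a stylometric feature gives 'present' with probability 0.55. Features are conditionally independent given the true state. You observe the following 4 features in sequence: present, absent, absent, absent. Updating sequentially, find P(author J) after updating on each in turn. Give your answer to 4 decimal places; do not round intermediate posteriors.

After 'present': normaliser = 0.45·0.3000 + 0.7·0.5000 + 0.55·0.2000; P(author K) ≈ 0.2269, P(author Q) ≈ 0.5882, P(author J) ≈ 0.1849
After 'absent': normaliser = 0.55·0.2269 + 0.3·0.5882 + 0.45·0.1849; P(author K) ≈ 0.3246, P(author Q) ≈ 0.4590, P(author J) ≈ 0.2164
After 'absent': normaliser = 0.55·0.3246 + 0.3·0.4590 + 0.45·0.2164; P(author K) ≈ 0.4316, P(author Q) ≈ 0.3329, P(author J) ≈ 0.2354
After 'absent': normaliser = 0.55·0.4316 + 0.3·0.3329 + 0.45·0.2354; P(author K) ≈ 0.5356, P(author Q) ≈ 0.2254, P(author J) ≈ 0.2390

0.2390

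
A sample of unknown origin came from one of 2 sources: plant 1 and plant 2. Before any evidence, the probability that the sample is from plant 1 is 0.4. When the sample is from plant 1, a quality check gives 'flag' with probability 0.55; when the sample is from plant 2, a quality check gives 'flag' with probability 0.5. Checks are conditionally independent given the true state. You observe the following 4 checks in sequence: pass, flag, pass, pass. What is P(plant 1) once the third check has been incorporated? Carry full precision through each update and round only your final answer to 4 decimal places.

After 'pass': P(plant 1) = 0.45·0.4000 / (0.45·0.4000 + 0.5·0.6000) ≈ 0.3750
After 'flag': P(plant 1) = 0.55·0.3750 / (0.55·0.3750 + 0.5·0.6250) ≈ 0.3976
After 'pass': P(plant 1) = 0.45·0.3976 / (0.45·0.3976 + 0.5·0.6024) ≈ 0.3726

0.3726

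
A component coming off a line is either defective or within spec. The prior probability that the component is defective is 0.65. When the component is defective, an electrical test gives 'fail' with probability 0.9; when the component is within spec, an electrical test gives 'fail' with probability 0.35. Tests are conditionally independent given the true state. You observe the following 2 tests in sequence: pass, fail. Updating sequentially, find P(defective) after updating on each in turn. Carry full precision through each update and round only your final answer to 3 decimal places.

Apply Bayes' rule sequentially, carrying P(defective) forward.
After 'pass': P(defective) = 0.1·0.6500 / (0.1·0.6500 + 0.65·0.3500) ≈ 0.2222
After 'fail': P(defective) = 0.9·0.2222 / (0.9·0.2222 + 0.35·0.7778) ≈ 0.4235

0.424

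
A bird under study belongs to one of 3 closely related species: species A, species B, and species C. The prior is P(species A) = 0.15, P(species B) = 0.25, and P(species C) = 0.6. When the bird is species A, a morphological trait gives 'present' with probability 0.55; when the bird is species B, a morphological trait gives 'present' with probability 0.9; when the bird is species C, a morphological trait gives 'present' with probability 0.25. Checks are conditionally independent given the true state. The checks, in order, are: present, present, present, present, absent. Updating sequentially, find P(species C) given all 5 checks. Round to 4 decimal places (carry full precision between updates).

After 'present': normaliser = 0.55·0.1500 + 0.9·0.2500 + 0.25·0.6000; P(species A) ≈ 0.1803, P(species B) ≈ 0.4918, P(species C) ≈ 0.3279
After 'present': normaliser = 0.55·0.1803 + 0.9·0.4918 + 0.25·0.3279; P(species A) ≈ 0.1590, P(species B) ≈ 0.7096, P(species C) ≈ 0.1314
After 'present': normaliser = 0.55·0.1590 + 0.9·0.7096 + 0.25·0.1314; P(species A) ≈ 0.1152, P(species B) ≈ 0.8415, P(species C) ≈ 0.0433
After 'present': normaliser = 0.55·0.1152 + 0.9·0.8415 + 0.25·0.0433; P(species A) ≈ 0.0762, P(species B) ≈ 0.9108, P(species C) ≈ 0.0130
After 'absent': normaliser = 0.45·0.0762 + 0.1·0.9108 + 0.75·0.0130; P(species A) ≈ 0.2538, P(species B) ≈ 0.6740, P(species C) ≈ 0.0722

0.0722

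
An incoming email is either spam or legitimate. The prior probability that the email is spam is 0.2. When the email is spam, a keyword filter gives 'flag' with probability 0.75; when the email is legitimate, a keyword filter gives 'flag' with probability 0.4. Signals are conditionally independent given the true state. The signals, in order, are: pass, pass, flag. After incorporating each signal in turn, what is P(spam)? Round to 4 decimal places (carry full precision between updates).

After 'pass': P(spam) = 0.25·0.2000 / (0.25·0.2000 + 0.6·0.8000) ≈ 0.0943
After 'pass': P(spam) = 0.25·0.0943 / (0.25·0.0943 + 0.6·0.9057) ≈ 0.0416
After 'flag': P(spam) = 0.75·0.0416 / (0.75·0.0416 + 0.4·0.9584) ≈ 0.0753

0.0753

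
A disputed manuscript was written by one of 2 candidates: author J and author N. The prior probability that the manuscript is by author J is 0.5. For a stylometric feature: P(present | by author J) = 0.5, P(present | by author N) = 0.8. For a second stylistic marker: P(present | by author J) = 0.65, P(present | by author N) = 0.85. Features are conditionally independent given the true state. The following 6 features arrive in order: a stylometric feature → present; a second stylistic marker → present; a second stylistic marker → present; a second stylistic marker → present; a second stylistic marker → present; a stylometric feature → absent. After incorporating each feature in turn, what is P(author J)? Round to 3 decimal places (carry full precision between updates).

Each posterior becomes the prior for the next update.
After a stylometric feature='present': P(author J) = 0.5·0.5000 / (0.5·0.5000 + 0.8·0.5000) ≈ 0.3846
After a second stylistic marker='present': P(author J) = 0.65·0.3846 / (0.65·0.3846 + 0.85·0.6154) ≈ 0.3234
After a second stylistic marker='present': P(author J) = 0.65·0.3234 / (0.65·0.3234 + 0.85·0.6766) ≈ 0.2677
After a second stylistic marker='present': P(author J) = 0.65·0.2677 / (0.65·0.2677 + 0.85·0.7323) ≈ 0.2184
After a second stylistic marker='present': P(author J) = 0.65·0.2184 / (0.65·0.2184 + 0.85·0.7816) ≈ 0.1761
After a stylometric feature='absent': P(author J) = 0.5·0.1761 / (0.5·0.1761 + 0.2·0.8239) ≈ 0.3482

0.348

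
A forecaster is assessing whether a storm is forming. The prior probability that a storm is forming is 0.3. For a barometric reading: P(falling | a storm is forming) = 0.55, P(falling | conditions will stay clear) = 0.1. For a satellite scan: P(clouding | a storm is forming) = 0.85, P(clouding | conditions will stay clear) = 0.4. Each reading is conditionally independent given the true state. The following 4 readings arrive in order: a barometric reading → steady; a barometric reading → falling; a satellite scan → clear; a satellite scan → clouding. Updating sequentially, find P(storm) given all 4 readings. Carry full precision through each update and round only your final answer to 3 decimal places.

After a barometric reading='steady': P(storm) = 0.45·0.3000 / (0.45·0.3000 + 0.9·0.7000) ≈ 0.1765
After a barometric reading='falling': P(storm) = 0.55·0.1765 / (0.55·0.1765 + 0.1·0.8235) ≈ 0.5410
After a satellite scan='clear': P(storm) = 0.15·0.5410 / (0.15·0.5410 + 0.6·0.4590) ≈ 0.2276
After a satellite scan='clouding': P(storm) = 0.85·0.2276 / (0.85·0.2276 + 0.4·0.7724) ≈ 0.3850

0.385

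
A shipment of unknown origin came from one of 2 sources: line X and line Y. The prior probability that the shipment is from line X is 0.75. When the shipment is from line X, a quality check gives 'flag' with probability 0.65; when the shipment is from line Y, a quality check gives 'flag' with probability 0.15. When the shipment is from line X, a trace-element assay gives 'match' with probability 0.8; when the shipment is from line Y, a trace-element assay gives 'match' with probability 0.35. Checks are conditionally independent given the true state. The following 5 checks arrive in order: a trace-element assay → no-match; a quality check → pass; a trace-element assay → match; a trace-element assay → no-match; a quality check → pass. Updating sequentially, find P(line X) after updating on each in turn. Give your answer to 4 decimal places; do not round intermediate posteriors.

Each posterior becomes the prior for the next update.
After a trace-element assay='no-match': P(line X) = 0.2·0.7500 / (0.2·0.7500 + 0.65·0.2500) ≈ 0.4800
After a quality check='pass': P(line X) = 0.35·0.4800 / (0.35·0.4800 + 0.85·0.5200) ≈ 0.2754
After a trace-element assay='match': P(line X) = 0.8·0.2754 / (0.8·0.2754 + 0.35·0.7246) ≈ 0.4649
After a trace-element assay='no-match': P(line X) = 0.2·0.4649 / (0.2·0.4649 + 0.65·0.5351) ≈ 0.2109
After a quality check='pass': P(line X) = 0.35·0.2109 / (0.35·0.2109 + 0.85·0.7891) ≈ 0.0992

0.0992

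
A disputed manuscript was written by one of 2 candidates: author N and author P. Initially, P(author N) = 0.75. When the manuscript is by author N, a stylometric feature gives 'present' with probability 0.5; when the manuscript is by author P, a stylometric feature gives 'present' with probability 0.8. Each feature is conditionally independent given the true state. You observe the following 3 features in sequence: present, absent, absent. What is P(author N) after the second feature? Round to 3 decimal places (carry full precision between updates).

0.824

After 'present': P(author N) = 0.5·0.7500 / (0.5·0.7500 + 0.8·0.2500) ≈ 0.6522
After 'absent': P(author N) = 0.5·0.6522 / (0.5·0.6522 + 0.2·0.3478) ≈ 0.8242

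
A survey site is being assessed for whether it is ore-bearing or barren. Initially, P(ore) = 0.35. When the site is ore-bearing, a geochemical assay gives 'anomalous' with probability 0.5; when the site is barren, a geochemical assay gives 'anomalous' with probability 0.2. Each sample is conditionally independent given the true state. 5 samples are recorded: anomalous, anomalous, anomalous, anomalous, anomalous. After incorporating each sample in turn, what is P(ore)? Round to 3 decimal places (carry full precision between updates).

0.981

After 'anomalous': P(ore) = 0.5·0.3500 / (0.5·0.3500 + 0.2·0.6500) ≈ 0.5738
After 'anomalous': P(ore) = 0.5·0.5738 / (0.5·0.5738 + 0.2·0.4262) ≈ 0.7709
After 'anomalous': P(ore) = 0.5·0.7709 / (0.5·0.7709 + 0.2·0.2291) ≈ 0.8938
After 'anomalous': P(ore) = 0.5·0.8938 / (0.5·0.8938 + 0.2·0.1062) ≈ 0.9546
After 'anomalous': P(ore) = 0.5·0.9546 / (0.5·0.9546 + 0.2·0.0454) ≈ 0.9813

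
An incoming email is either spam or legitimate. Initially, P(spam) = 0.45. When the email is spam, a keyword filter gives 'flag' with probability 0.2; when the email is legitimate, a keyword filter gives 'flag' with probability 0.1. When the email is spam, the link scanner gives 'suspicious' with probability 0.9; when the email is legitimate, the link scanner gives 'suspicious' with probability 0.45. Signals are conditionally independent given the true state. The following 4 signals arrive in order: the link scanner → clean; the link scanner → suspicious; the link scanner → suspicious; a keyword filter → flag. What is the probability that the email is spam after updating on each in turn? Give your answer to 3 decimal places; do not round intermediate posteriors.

0.543

Apply Bayes' rule sequentially, carrying P(spam) forward.
After the link scanner='clean': P(spam) = 0.1·0.4500 / (0.1·0.4500 + 0.55·0.5500) ≈ 0.1295
After the link scanner='suspicious': P(spam) = 0.9·0.1295 / (0.9·0.1295 + 0.45·0.8705) ≈ 0.2293
After the link scanner='suspicious': P(spam) = 0.9·0.2293 / (0.9·0.2293 + 0.45·0.7707) ≈ 0.3731
After a keyword filter='flag': P(spam) = 0.2·0.3731 / (0.2·0.3731 + 0.1·0.6269) ≈ 0.5434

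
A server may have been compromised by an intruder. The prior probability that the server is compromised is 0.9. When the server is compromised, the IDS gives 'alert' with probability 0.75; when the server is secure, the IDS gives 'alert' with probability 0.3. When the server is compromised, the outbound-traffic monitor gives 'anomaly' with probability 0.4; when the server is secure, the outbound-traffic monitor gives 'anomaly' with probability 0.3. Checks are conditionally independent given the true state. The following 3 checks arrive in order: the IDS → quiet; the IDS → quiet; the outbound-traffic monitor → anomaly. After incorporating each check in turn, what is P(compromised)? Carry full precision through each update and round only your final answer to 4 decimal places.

Each posterior becomes the prior for the next update.
After the IDS='quiet': P(compromised) = 0.25·0.9000 / (0.25·0.9000 + 0.7·0.1000) ≈ 0.7627
After the IDS='quiet': P(compromised) = 0.25·0.7627 / (0.25·0.7627 + 0.7·0.2373) ≈ 0.5344
After the outbound-traffic monitor='anomaly': P(compromised) = 0.4·0.5344 / (0.4·0.5344 + 0.3·0.4656) ≈ 0.6048

0.6048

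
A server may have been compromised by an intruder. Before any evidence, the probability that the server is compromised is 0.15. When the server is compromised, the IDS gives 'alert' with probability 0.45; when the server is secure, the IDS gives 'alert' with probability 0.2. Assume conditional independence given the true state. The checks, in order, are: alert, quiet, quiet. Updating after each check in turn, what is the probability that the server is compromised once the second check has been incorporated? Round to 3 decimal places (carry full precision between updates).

After 'alert': P(compromised) = 0.45·0.1500 / (0.45·0.1500 + 0.2·0.8500) ≈ 0.2842
After 'quiet': P(compromised) = 0.55·0.2842 / (0.55·0.2842 + 0.8·0.7158) ≈ 0.2144

0.214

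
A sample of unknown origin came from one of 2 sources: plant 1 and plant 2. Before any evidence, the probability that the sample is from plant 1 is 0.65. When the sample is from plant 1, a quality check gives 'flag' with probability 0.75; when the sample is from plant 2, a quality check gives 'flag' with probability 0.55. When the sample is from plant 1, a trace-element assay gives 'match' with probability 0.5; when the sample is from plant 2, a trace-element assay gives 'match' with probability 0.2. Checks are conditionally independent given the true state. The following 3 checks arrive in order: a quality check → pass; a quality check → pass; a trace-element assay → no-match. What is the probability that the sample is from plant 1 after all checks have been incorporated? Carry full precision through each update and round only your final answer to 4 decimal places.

After a quality check='pass': P(plant 1) = 0.25·0.6500 / (0.25·0.6500 + 0.45·0.3500) ≈ 0.5078
After a quality check='pass': P(plant 1) = 0.25·0.5078 / (0.25·0.5078 + 0.45·0.4922) ≈ 0.3643
After a trace-element assay='no-match': P(plant 1) = 0.5·0.3643 / (0.5·0.3643 + 0.8·0.6357) ≈ 0.2638

0.2638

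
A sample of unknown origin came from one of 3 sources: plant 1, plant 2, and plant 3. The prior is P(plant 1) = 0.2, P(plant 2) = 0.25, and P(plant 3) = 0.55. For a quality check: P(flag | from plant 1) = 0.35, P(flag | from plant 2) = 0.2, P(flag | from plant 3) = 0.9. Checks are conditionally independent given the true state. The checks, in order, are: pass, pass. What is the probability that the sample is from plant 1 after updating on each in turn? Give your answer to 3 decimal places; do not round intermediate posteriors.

After 'pass': normaliser = 0.65·0.2000 + 0.8·0.2500 + 0.1·0.5500; P(plant 1) ≈ 0.3377, P(plant 2) ≈ 0.5195, P(plant 3) ≈ 0.1429
After 'pass': normaliser = 0.65·0.3377 + 0.8·0.5195 + 0.1·0.1429; P(plant 1) ≈ 0.3380, P(plant 2) ≈ 0.6400, P(plant 3) ≈ 0.0220

0.338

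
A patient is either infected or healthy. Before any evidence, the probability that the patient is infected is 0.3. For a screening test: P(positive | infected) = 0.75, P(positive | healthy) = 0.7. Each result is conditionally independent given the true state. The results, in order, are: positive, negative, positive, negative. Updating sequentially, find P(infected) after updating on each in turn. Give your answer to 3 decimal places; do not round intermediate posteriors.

0.255

After 'positive': P(infected) = 0.75·0.3000 / (0.75·0.3000 + 0.7·0.7000) ≈ 0.3147
After 'negative': P(infected) = 0.25·0.3147 / (0.25·0.3147 + 0.3·0.6853) ≈ 0.2768
After 'positive': P(infected) = 0.75·0.2768 / (0.75·0.2768 + 0.7·0.7232) ≈ 0.2908
After 'negative': P(infected) = 0.25·0.2908 / (0.25·0.2908 + 0.3·0.7092) ≈ 0.2547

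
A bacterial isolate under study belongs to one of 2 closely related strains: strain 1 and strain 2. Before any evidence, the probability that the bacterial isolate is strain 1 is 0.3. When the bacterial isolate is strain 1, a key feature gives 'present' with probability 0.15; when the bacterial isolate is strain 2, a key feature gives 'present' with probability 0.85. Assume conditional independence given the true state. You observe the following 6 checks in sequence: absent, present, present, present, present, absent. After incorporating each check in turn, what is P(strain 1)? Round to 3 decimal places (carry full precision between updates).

0.013

After 'absent': P(strain 1) = 0.85·0.3000 / (0.85·0.3000 + 0.15·0.7000) ≈ 0.7083
After 'present': P(strain 1) = 0.15·0.7083 / (0.15·0.7083 + 0.85·0.2917) ≈ 0.3000
After 'present': P(strain 1) = 0.15·0.3000 / (0.15·0.3000 + 0.85·0.7000) ≈ 0.0703
After 'present': P(strain 1) = 0.15·0.0703 / (0.15·0.0703 + 0.85·0.9297) ≈ 0.0132
After 'present': P(strain 1) = 0.15·0.0132 / (0.15·0.0132 + 0.85·0.9868) ≈ 0.0023
After 'absent': P(strain 1) = 0.85·0.0023 / (0.85·0.0023 + 0.15·0.9977) ≈ 0.0132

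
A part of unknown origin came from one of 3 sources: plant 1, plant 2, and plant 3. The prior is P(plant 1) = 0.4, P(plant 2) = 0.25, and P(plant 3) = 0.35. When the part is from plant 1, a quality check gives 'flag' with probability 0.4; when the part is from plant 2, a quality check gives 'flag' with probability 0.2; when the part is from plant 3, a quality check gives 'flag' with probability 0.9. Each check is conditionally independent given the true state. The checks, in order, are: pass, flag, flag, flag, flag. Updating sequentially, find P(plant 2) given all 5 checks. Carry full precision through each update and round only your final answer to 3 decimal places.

After 'pass': normaliser = 0.6·0.4000 + 0.8·0.2500 + 0.1·0.3500; P(plant 1) ≈ 0.5053, P(plant 2) ≈ 0.4211, P(plant 3) ≈ 0.0737
After 'flag': normaliser = 0.4·0.5053 + 0.2·0.4211 + 0.9·0.0737; P(plant 1) ≈ 0.5731, P(plant 2) ≈ 0.2388, P(plant 3) ≈ 0.1881
After 'flag': normaliser = 0.4·0.5731 + 0.2·0.2388 + 0.9·0.1881; P(plant 1) ≈ 0.5137, P(plant 2) ≈ 0.1070, P(plant 3) ≈ 0.3793
After 'flag': normaliser = 0.4·0.5137 + 0.2·0.1070 + 0.9·0.3793; P(plant 1) ≈ 0.3616, P(plant 2) ≈ 0.0377, P(plant 3) ≈ 0.6007
After 'flag': normaliser = 0.4·0.3616 + 0.2·0.0377 + 0.9·0.6007; P(plant 1) ≈ 0.2088, P(plant 2) ≈ 0.0109, P(plant 3) ≈ 0.7803

0.011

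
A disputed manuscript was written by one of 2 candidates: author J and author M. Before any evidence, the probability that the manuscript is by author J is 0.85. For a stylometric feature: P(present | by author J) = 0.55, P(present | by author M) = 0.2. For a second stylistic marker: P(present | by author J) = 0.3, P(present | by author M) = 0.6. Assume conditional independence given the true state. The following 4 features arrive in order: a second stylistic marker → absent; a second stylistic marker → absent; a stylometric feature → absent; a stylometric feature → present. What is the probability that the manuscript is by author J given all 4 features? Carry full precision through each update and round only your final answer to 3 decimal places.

After a second stylistic marker='absent': P(author J) = 0.7·0.8500 / (0.7·0.8500 + 0.4·0.1500) ≈ 0.9084
After a second stylistic marker='absent': P(author J) = 0.7·0.9084 / (0.7·0.9084 + 0.4·0.0916) ≈ 0.9455
After a stylometric feature='absent': P(author J) = 0.45·0.9455 / (0.45·0.9455 + 0.8·0.0545) ≈ 0.9071
After a stylometric feature='present': P(author J) = 0.55·0.9071 / (0.55·0.9071 + 0.2·0.0929) ≈ 0.9641

0.964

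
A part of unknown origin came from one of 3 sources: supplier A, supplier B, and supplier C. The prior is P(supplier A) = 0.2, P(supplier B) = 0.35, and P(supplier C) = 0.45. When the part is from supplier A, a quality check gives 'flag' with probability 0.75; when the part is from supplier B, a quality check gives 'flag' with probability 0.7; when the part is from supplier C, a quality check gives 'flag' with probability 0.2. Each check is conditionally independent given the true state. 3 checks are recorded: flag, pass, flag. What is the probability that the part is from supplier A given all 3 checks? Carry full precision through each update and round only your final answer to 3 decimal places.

After 'flag': normaliser = 0.75·0.2000 + 0.7·0.3500 + 0.2·0.4500; P(supplier A) ≈ 0.3093, P(supplier B) ≈ 0.5052, P(supplier C) ≈ 0.1856
After 'pass': normaliser = 0.25·0.3093 + 0.3·0.5052 + 0.8·0.1856; P(supplier A) ≈ 0.2049, P(supplier B) ≈ 0.4016, P(supplier C) ≈ 0.3934
After 'flag': normaliser = 0.75·0.2049 + 0.7·0.4016 + 0.2·0.3934; P(supplier A) ≈ 0.2993, P(supplier B) ≈ 0.5475, P(supplier C) ≈ 0.1532

0.299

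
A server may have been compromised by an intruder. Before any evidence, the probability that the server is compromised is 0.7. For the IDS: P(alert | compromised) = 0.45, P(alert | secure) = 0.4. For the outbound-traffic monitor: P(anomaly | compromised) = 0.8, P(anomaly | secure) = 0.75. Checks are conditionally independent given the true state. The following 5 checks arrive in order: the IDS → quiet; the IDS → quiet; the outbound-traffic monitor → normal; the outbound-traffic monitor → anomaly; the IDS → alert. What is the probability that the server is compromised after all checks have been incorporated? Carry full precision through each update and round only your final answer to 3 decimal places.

0.653

After the IDS='quiet': P(compromised) = 0.55·0.7000 / (0.55·0.7000 + 0.6·0.3000) ≈ 0.6814
After the IDS='quiet': P(compromised) = 0.55·0.6814 / (0.55·0.6814 + 0.6·0.3186) ≈ 0.6622
After the outbound-traffic monitor='normal': P(compromised) = 0.2·0.6622 / (0.2·0.6622 + 0.25·0.3378) ≈ 0.6107
After the outbound-traffic monitor='anomaly': P(compromised) = 0.8·0.6107 / (0.8·0.6107 + 0.75·0.3893) ≈ 0.6259
After the IDS='alert': P(compromised) = 0.45·0.6259 / (0.45·0.6259 + 0.4·0.3741) ≈ 0.6530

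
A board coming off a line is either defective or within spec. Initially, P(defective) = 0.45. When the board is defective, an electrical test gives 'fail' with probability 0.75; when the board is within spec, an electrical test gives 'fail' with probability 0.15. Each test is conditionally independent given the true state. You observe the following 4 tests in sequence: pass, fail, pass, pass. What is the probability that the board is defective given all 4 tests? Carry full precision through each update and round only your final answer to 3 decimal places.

0.094

After 'pass': P(defective) = 0.25·0.4500 / (0.25·0.4500 + 0.85·0.5500) ≈ 0.1940
After 'fail': P(defective) = 0.75·0.1940 / (0.75·0.1940 + 0.15·0.8060) ≈ 0.5461
After 'pass': P(defective) = 0.25·0.5461 / (0.25·0.5461 + 0.85·0.4539) ≈ 0.2614
After 'pass': P(defective) = 0.25·0.2614 / (0.25·0.2614 + 0.85·0.7386) ≈ 0.0943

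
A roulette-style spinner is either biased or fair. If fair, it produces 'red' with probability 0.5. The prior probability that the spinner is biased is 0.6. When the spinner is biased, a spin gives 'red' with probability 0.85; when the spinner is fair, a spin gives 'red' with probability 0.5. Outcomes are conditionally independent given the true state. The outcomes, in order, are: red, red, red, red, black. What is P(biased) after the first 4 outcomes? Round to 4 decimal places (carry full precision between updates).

0.9261

After 'red': P(biased) = 0.85·0.6000 / (0.85·0.6000 + 0.5·0.4000) ≈ 0.7183
After 'red': P(biased) = 0.85·0.7183 / (0.85·0.7183 + 0.5·0.2817) ≈ 0.8126
After 'red': P(biased) = 0.85·0.8126 / (0.85·0.8126 + 0.5·0.1874) ≈ 0.8805
After 'red': P(biased) = 0.85·0.8805 / (0.85·0.8805 + 0.5·0.1195) ≈ 0.9261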